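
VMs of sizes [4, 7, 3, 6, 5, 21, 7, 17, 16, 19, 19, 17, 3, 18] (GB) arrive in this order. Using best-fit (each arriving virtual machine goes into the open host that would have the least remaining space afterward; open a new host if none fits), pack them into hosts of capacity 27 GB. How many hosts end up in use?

8

  4 → host 1 (new)  [load 4/27]
  7 → host 1  [load 11/27]
  3 → host 1  [load 14/27]
  6 → host 1  [load 20/27]
  5 → host 1  [load 25/27]
  21 → host 2 (new)  [load 21/27]
  7 → host 3 (new)  [load 7/27]
  17 → host 3  [load 24/27]
  16 → host 4 (new)  [load 16/27]
  19 → host 5 (new)  [load 19/27]
  19 → host 6 (new)  [load 19/27]
  17 → host 7 (new)  [load 17/27]
  3 → host 3  [load 27/27]
  18 → host 8 (new)  [load 18/27]
8 hosts opened.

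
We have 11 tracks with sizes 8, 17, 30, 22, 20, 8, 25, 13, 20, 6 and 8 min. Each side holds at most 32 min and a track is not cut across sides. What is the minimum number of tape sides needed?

6

Total = 30 + 25 + 22 + 20 + 20 + 17 + 13 + 8 + 8 + 8 + 6 = 177 min.
Lower bound: ⌈177/32⌉ = 6 tape sides.
A packing using 6 tape sides:
  side 1: 30 = 30
  side 2: 25 + 6 = 31
  side 3: 22 + 8 = 30
  side 4: 20 + 8 = 28
  side 5: 20 + 8 = 28
  side 6: 17 + 13 = 30
This matches the lower bound, so 6 is optimal.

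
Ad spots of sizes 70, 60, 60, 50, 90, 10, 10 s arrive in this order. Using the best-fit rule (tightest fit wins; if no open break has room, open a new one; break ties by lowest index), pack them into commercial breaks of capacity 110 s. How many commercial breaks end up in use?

  70 → break 1 (new)  [load 70/110]
  60 → break 2 (new)  [load 60/110]
  60 → break 3 (new)  [load 60/110]
  50 → break 2  [load 110/110]
  90 → break 4 (new)  [load 90/110]
  10 → break 4  [load 100/110]
  10 → break 4  [load 110/110]
4 commercial breaks opened.

4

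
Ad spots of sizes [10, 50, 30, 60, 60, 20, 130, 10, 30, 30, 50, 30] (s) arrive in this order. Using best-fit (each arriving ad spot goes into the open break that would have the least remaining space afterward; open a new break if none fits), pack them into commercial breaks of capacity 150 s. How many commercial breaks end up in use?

4

  10 → break 1 (new)  [load 10/150]
  50 → break 1  [load 60/150]
  30 → break 1  [load 90/150]
  60 → break 1  [load 150/150]
  60 → break 2 (new)  [load 60/150]
  20 → break 2  [load 80/150]
  130 → break 3 (new)  [load 130/150]
  10 → break 3  [load 140/150]
  30 → break 2  [load 110/150]
  30 → break 2  [load 140/150]
  50 → break 4 (new)  [load 50/150]
  30 → break 4  [load 80/150]
4 commercial breaks opened.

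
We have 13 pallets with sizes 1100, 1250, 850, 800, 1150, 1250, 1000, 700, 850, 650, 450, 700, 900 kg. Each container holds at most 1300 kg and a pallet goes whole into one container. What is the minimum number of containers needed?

Total = 1250 + 1250 + 1150 + 1100 + 1000 + 900 + 850 + 850 + 800 + 700 + 700 + 650 + 450 = 11650 kg.
Lower bound: ⌈11650/1300⌉ = 9 containers.
Also, 11 pallets each exceed 650 kg, and no two of those can share a container, so at least 11 containers are needed.
A packing using 12 containers:
  container 1: 1250 = 1250
  container 2: 1250 = 1250
  container 3: 1150 = 1150
  container 4: 1100 = 1100
  container 5: 1000 = 1000
  container 6: 900 = 900
  container 7: 850 + 450 = 1300
  container 8: 850 = 850
  container 9: 800 = 800
  container 10: 700 = 700
  container 11: 700 = 700
  container 12: 650 = 650
No arrangement into 11 containers stays within capacity, so 12 is optimal.

12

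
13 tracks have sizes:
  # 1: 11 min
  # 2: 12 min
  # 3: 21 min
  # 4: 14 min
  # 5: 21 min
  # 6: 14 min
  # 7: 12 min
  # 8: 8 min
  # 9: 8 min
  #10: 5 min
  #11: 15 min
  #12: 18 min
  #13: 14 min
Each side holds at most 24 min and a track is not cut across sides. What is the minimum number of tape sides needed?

9

Total = 21 + 21 + 18 + 15 + 14 + 14 + 14 + 12 + 12 + 11 + 8 + 8 + 5 = 173 min.
Lower bound: ⌈173/24⌉ = 8 tape sides.
A packing using 9 tape sides:
  side 1: 21 = 21
  side 2: 21 = 21
  side 3: 18 + 5 = 23
  side 4: 15 + 8 = 23
  side 5: 14 + 8 = 22
  side 6: 14 = 14
  side 7: 14 = 14
  side 8: 12 + 12 = 24
  side 9: 11 = 11
No arrangement into 8 tape sides stays within capacity, so 9 is optimal.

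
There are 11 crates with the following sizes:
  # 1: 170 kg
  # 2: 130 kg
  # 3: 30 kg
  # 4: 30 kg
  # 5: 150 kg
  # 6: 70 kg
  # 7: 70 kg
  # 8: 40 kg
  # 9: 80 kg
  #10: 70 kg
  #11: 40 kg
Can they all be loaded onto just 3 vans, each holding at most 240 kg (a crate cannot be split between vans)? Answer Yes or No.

No

Total = 880 kg; ⌈880/240⌉ = 4.
At least 4 vans are required, but only 3 are allowed.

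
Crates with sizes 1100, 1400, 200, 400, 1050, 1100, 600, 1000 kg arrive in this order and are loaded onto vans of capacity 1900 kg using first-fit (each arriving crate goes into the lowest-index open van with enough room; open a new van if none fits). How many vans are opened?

5

  1100 → van 1 (new)  [load 1100/1900]
  1400 → van 2 (new)  [load 1400/1900]
  200 → van 1  [load 1300/1900]
  400 → van 1  [load 1700/1900]
  1050 → van 3 (new)  [load 1050/1900]
  1100 → van 4 (new)  [load 1100/1900]
  600 → van 3  [load 1650/1900]
  1000 → van 5 (new)  [load 1000/1900]
5 vans opened.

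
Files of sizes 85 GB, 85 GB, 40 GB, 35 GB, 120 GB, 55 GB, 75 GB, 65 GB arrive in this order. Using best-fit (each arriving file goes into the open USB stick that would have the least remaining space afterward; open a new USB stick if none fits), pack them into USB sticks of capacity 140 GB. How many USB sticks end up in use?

  85 → USB stick 1 (new)  [load 85/140]
  85 → USB stick 2 (new)  [load 85/140]
  40 → USB stick 1  [load 125/140]
  35 → USB stick 2  [load 120/140]
  120 → USB stick 3 (new)  [load 120/140]
  55 → USB stick 4 (new)  [load 55/140]
  75 → USB stick 4  [load 130/140]
  65 → USB stick 5 (new)  [load 65/140]
5 USB sticks opened.

5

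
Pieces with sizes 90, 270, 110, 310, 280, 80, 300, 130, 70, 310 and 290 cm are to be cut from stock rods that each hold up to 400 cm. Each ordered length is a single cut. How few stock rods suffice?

6

Total = 310 + 310 + 300 + 290 + 280 + 270 + 130 + 110 + 90 + 80 + 70 = 2240 cm.
Lower bound: ⌈2240/400⌉ = 6 stock rods.
A packing using 6 stock rods:
  stock rod 1: 310 + 90 = 400
  stock rod 2: 310 + 80 = 390
  stock rod 3: 300 + 70 = 370
  stock rod 4: 290 + 110 = 400
  stock rod 5: 280 = 280
  stock rod 6: 270 + 130 = 400
This matches the lower bound, so 6 is optimal.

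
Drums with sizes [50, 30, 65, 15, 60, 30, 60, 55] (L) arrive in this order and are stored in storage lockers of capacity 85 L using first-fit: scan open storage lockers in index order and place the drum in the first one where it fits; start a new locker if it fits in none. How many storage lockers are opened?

  50 → locker 1 (new)  [load 50/85]
  30 → locker 1  [load 80/85]
  65 → locker 2 (new)  [load 65/85]
  15 → locker 2  [load 80/85]
  60 → locker 3 (new)  [load 60/85]
  30 → locker 4 (new)  [load 30/85]
  60 → locker 5 (new)  [load 60/85]
  55 → locker 4  [load 85/85]
5 storage lockers opened.

5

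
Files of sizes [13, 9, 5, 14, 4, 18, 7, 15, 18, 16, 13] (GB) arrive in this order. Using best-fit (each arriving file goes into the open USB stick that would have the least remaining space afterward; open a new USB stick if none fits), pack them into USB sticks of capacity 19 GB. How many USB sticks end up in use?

8

  13 → USB stick 1 (new)  [load 13/19]
  9 → USB stick 2 (new)  [load 9/19]
  5 → USB stick 1  [load 18/19]
  14 → USB stick 3 (new)  [load 14/19]
  4 → USB stick 3  [load 18/19]
  18 → USB stick 4 (new)  [load 18/19]
  7 → USB stick 2  [load 16/19]
  15 → USB stick 5 (new)  [load 15/19]
  18 → USB stick 6 (new)  [load 18/19]
  16 → USB stick 7 (new)  [load 16/19]
  13 → USB stick 8 (new)  [load 13/19]
8 USB sticks opened.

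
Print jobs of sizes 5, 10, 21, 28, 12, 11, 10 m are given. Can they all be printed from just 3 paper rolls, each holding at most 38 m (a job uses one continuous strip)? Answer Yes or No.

Yes

A valid assignment using 3 paper rolls:
  roll 1: 28 + 10 = 38
  roll 2: 21 + 12 + 5 = 38
  roll 3: 11 + 10 = 21
Every load is within 38 m, so 3 paper rolls suffice.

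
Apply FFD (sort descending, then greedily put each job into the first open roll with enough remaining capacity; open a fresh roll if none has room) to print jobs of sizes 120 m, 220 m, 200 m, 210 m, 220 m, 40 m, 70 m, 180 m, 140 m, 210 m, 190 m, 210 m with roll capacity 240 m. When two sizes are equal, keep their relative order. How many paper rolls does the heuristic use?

Sorted descending: 220, 220, 210, 210, 210, 200, 190, 180, 140, 120, 70, 40.
  220 → roll 1 (new)  [load 220/240]
  220 → roll 2 (new)  [load 220/240]
  210 → roll 3 (new)  [load 210/240]
  210 → roll 4 (new)  [load 210/240]
  210 → roll 5 (new)  [load 210/240]
  200 → roll 6 (new)  [load 200/240]
  190 → roll 7 (new)  [load 190/240]
  180 → roll 8 (new)  [load 180/240]
  140 → roll 9 (new)  [load 140/240]
  120 → roll 10 (new)  [load 120/240]
  70 → roll 9  [load 210/240]
  40 → roll 6  [load 240/240]
10 paper rolls opened.

10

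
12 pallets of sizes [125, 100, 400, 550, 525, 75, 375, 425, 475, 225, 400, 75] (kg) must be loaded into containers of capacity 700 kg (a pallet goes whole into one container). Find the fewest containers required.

Total = 550 + 525 + 475 + 425 + 400 + 400 + 375 + 225 + 125 + 100 + 75 + 75 = 3750 kg.
Lower bound: ⌈3750/700⌉ = 6 containers.
Also, 7 pallets each exceed 350 kg, and no two of those can share a container, so at least 7 containers are needed.
A packing using 7 containers:
  container 1: 550 + 125 = 675
  container 2: 525 + 100 + 75 = 700
  container 3: 475 + 225 = 700
  container 4: 425 + 75 = 500
  container 5: 400 = 400
  container 6: 400 = 400
  container 7: 375 = 375
This matches the lower bound, so 7 is optimal.

7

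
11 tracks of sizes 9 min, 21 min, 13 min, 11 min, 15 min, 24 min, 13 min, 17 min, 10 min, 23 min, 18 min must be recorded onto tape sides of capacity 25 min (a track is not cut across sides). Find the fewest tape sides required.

Total = 24 + 23 + 21 + 18 + 17 + 15 + 13 + 13 + 11 + 10 + 9 = 174 min.
Lower bound: ⌈174/25⌉ = 7 tape sides.
Also, 8 tracks each exceed 25/2 min, and no two of those can share a side, so at least 8 tape sides are needed.
A packing using 8 tape sides:
  side 1: 24 = 24
  side 2: 23 = 23
  side 3: 21 = 21
  side 4: 18 = 18
  side 5: 17 = 17
  side 6: 15 + 10 = 25
  side 7: 13 + 11 = 24
  side 8: 13 + 9 = 22
This matches the lower bound, so 8 is optimal.

8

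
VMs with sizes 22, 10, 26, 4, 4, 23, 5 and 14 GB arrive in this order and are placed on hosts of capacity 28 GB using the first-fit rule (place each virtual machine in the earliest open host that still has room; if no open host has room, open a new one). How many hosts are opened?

  22 → host 1 (new)  [load 22/28]
  10 → host 2 (new)  [load 10/28]
  26 → host 3 (new)  [load 26/28]
  4 → host 1  [load 26/28]
  4 → host 2  [load 14/28]
  23 → host 4 (new)  [load 23/28]
  5 → host 2  [load 19/28]
  14 → host 5 (new)  [load 14/28]
5 hosts opened.

5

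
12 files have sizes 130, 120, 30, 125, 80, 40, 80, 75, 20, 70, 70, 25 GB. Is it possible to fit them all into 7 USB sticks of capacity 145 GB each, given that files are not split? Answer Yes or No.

Yes

A valid assignment using 7 USB sticks:
  USB stick 1: 130 = 130
  USB stick 2: 125 + 20 = 145
  USB stick 3: 120 + 25 = 145
  USB stick 4: 80 + 40 = 120
  USB stick 5: 80 + 30 = 110
  USB stick 6: 75 + 70 = 145
  USB stick 7: 70 = 70
Every load is within 145 GB, so 7 USB sticks suffice.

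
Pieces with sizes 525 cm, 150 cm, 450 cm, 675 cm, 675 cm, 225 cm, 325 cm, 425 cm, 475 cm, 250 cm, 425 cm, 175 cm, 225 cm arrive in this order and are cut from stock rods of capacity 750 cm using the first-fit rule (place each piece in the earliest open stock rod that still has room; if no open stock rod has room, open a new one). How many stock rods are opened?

  525 → stock rod 1 (new)  [load 525/750]
  150 → stock rod 1  [load 675/750]
  450 → stock rod 2 (new)  [load 450/750]
  675 → stock rod 3 (new)  [load 675/750]
  675 → stock rod 4 (new)  [load 675/750]
  225 → stock rod 2  [load 675/750]
  325 → stock rod 5 (new)  [load 325/750]
  425 → stock rod 5  [load 750/750]
  475 → stock rod 6 (new)  [load 475/750]
  250 → stock rod 6  [load 725/750]
  425 → stock rod 7 (new)  [load 425/750]
  175 → stock rod 7  [load 600/750]
  225 → stock rod 8 (new)  [load 225/750]
8 stock rods opened.

8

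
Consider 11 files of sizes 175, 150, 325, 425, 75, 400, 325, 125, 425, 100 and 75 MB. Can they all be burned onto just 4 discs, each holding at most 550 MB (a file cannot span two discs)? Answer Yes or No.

No

Total = 2600 MB; ⌈2600/550⌉ = 5.
At least 5 discs are required, but only 4 are allowed.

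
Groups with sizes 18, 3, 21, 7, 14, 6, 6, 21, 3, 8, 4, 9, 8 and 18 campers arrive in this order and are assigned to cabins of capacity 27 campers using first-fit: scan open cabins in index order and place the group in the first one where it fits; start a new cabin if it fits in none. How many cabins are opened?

6

  18 → cabin 1 (new)  [load 18/27]
  3 → cabin 1  [load 21/27]
  21 → cabin 2 (new)  [load 21/27]
  7 → cabin 3 (new)  [load 7/27]
  14 → cabin 3  [load 21/27]
  6 → cabin 1  [load 27/27]
  6 → cabin 2  [load 27/27]
  21 → cabin 4 (new)  [load 21/27]
  3 → cabin 3  [load 24/27]
  8 → cabin 5 (new)  [load 8/27]
  4 → cabin 4  [load 25/27]
  9 → cabin 5  [load 17/27]
  8 → cabin 5  [load 25/27]
  18 → cabin 6 (new)  [load 18/27]
6 cabins opened.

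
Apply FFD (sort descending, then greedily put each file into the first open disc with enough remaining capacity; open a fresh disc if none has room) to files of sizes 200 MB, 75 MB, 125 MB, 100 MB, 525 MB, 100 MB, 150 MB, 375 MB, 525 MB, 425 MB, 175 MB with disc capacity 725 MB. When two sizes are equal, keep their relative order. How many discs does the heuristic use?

Sorted descending: 525, 525, 425, 375, 200, 175, 150, 125, 100, 100, 75.
  525 → disc 1 (new)  [load 525/725]
  525 → disc 2 (new)  [load 525/725]
  425 → disc 3 (new)  [load 425/725]
  375 → disc 4 (new)  [load 375/725]
  200 → disc 1  [load 725/725]
  175 → disc 2  [load 700/725]
  150 → disc 3  [load 575/725]
  125 → disc 3  [load 700/725]
  100 → disc 4  [load 475/725]
  100 → disc 4  [load 575/725]
  75 → disc 4  [load 650/725]
4 discs opened.

4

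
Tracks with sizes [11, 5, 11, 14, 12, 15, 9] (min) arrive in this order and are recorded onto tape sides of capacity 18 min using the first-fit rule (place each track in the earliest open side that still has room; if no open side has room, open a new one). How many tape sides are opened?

  11 → side 1 (new)  [load 11/18]
  5 → side 1  [load 16/18]
  11 → side 2 (new)  [load 11/18]
  14 → side 3 (new)  [load 14/18]
  12 → side 4 (new)  [load 12/18]
  15 → side 5 (new)  [load 15/18]
  9 → side 6 (new)  [load 9/18]
6 tape sides opened.

6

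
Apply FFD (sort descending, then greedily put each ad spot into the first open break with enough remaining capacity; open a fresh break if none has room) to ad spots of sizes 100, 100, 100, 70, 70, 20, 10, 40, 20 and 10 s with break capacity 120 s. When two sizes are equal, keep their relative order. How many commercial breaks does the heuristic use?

5

Sorted descending: 100, 100, 100, 70, 70, 40, 20, 20, 10, 10.
  100 → break 1 (new)  [load 100/120]
  100 → break 2 (new)  [load 100/120]
  100 → break 3 (new)  [load 100/120]
  70 → break 4 (new)  [load 70/120]
  70 → break 5 (new)  [load 70/120]
  40 → break 4  [load 110/120]
  20 → break 1  [load 120/120]
  20 → break 2  [load 120/120]
  10 → break 3  [load 110/120]
  10 → break 3  [load 120/120]
5 commercial breaks opened.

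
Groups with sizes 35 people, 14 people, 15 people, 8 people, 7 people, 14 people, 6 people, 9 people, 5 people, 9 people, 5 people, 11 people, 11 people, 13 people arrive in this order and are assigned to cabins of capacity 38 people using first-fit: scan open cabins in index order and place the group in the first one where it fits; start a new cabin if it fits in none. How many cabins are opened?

5

  35 → cabin 1 (new)  [load 35/38]
  14 → cabin 2 (new)  [load 14/38]
  15 → cabin 2  [load 29/38]
  8 → cabin 2  [load 37/38]
  7 → cabin 3 (new)  [load 7/38]
  14 → cabin 3  [load 21/38]
  6 → cabin 3  [load 27/38]
  9 → cabin 3  [load 36/38]
  5 → cabin 4 (new)  [load 5/38]
  9 → cabin 4  [load 14/38]
  5 → cabin 4  [load 19/38]
  11 → cabin 4  [load 30/38]
  11 → cabin 5 (new)  [load 11/38]
  13 → cabin 5  [load 24/38]
5 cabins opened.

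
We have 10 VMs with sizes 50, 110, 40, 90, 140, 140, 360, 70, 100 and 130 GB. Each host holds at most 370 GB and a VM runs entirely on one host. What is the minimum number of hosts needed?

4

Total = 360 + 140 + 140 + 130 + 110 + 100 + 90 + 70 + 50 + 40 = 1230 GB.
Lower bound: ⌈1230/370⌉ = 4 hosts.
A packing using 4 hosts:
  host 1: 360 = 360
  host 2: 140 + 140 + 90 = 370
  host 3: 130 + 110 + 100 = 340
  host 4: 70 + 50 + 40 = 160
This matches the lower bound, so 4 is optimal.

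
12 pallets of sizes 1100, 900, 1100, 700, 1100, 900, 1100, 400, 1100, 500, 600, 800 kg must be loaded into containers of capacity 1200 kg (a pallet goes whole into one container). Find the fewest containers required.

Total = 1100 + 1100 + 1100 + 1100 + 1100 + 900 + 900 + 800 + 700 + 600 + 500 + 400 = 10300 kg.
Lower bound: ⌈10300/1200⌉ = 9 containers.
A packing using 10 containers:
  container 1: 1100 = 1100
  container 2: 1100 = 1100
  container 3: 1100 = 1100
  container 4: 1100 = 1100
  container 5: 1100 = 1100
  container 6: 900 = 900
  container 7: 900 = 900
  container 8: 800 + 400 = 1200
  container 9: 700 + 500 = 1200
  container 10: 600 = 600
No arrangement into 9 containers stays within capacity, so 10 is optimal.

10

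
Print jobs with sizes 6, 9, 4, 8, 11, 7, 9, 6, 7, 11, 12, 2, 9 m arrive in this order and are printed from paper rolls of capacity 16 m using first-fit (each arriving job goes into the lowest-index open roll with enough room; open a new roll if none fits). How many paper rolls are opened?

8

  6 → roll 1 (new)  [load 6/16]
  9 → roll 1  [load 15/16]
  4 → roll 2 (new)  [load 4/16]
  8 → roll 2  [load 12/16]
  11 → roll 3 (new)  [load 11/16]
  7 → roll 4 (new)  [load 7/16]
  9 → roll 4  [load 16/16]
  6 → roll 5 (new)  [load 6/16]
  7 → roll 5  [load 13/16]
  11 → roll 6 (new)  [load 11/16]
  12 → roll 7 (new)  [load 12/16]
  2 → roll 2  [load 14/16]
  9 → roll 8 (new)  [load 9/16]
8 paper rolls opened.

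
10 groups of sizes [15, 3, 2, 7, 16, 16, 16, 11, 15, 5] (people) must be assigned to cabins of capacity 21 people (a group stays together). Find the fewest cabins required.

6

Total = 16 + 16 + 16 + 15 + 15 + 11 + 7 + 5 + 3 + 2 = 106 people.
Lower bound: ⌈106/21⌉ = 6 cabins.
A packing using 6 cabins:
  cabin 1: 16 + 5 = 21
  cabin 2: 16 + 3 + 2 = 21
  cabin 3: 16 = 16
  cabin 4: 15 = 15
  cabin 5: 15 = 15
  cabin 6: 11 + 7 = 18
This matches the lower bound, so 6 is optimal.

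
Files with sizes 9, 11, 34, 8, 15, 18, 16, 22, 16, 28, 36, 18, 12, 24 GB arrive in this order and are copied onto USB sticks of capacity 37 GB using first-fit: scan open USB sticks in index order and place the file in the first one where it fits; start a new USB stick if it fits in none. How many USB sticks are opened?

9

  9 → USB stick 1 (new)  [load 9/37]
  11 → USB stick 1  [load 20/37]
  34 → USB stick 2 (new)  [load 34/37]
  8 → USB stick 1  [load 28/37]
  15 → USB stick 3 (new)  [load 15/37]
  18 → USB stick 3  [load 33/37]
  16 → USB stick 4 (new)  [load 16/37]
  22 → USB stick 5 (new)  [load 22/37]
  16 → USB stick 4  [load 32/37]
  28 → USB stick 6 (new)  [load 28/37]
  36 → USB stick 7 (new)  [load 36/37]
  18 → USB stick 8 (new)  [load 18/37]
  12 → USB stick 5  [load 34/37]
  24 → USB stick 9 (new)  [load 24/37]
9 USB sticks opened.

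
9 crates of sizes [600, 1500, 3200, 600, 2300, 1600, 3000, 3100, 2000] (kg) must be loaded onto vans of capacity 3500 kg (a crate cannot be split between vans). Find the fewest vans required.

Total = 3200 + 3100 + 3000 + 2300 + 2000 + 1600 + 1500 + 600 + 600 = 17900 kg.
Lower bound: ⌈17900/3500⌉ = 6 vans.
A packing using 6 vans:
  van 1: 3200 = 3200
  van 2: 3100 = 3100
  van 3: 3000 = 3000
  van 4: 2300 + 600 + 600 = 3500
  van 5: 2000 + 1500 = 3500
  van 6: 1600 = 1600
This matches the lower bound, so 6 is optimal.

6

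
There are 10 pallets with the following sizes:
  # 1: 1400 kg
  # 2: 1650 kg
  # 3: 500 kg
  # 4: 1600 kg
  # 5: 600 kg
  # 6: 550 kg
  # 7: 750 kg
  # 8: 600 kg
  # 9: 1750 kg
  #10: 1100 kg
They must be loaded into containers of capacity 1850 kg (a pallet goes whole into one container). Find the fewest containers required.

Total = 1750 + 1650 + 1600 + 1400 + 1100 + 750 + 600 + 600 + 550 + 500 = 10500 kg.
Lower bound: ⌈10500/1850⌉ = 6 containers.
A packing using 7 containers:
  container 1: 1750 = 1750
  container 2: 1650 = 1650
  container 3: 1600 = 1600
  container 4: 1400 = 1400
  container 5: 1100 + 750 = 1850
  container 6: 600 + 600 + 550 = 1750
  container 7: 500 = 500
No arrangement into 6 containers stays within capacity, so 7 is optimal.

7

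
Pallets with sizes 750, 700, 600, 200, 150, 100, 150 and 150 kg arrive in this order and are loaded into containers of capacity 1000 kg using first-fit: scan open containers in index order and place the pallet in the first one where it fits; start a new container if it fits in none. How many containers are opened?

  750 → container 1 (new)  [load 750/1000]
  700 → container 2 (new)  [load 700/1000]
  600 → container 3 (new)  [load 600/1000]
  200 → container 1  [load 950/1000]
  150 → container 2  [load 850/1000]
  100 → container 2  [load 950/1000]
  150 → container 3  [load 750/1000]
  150 → container 3  [load 900/1000]
3 containers opened.

3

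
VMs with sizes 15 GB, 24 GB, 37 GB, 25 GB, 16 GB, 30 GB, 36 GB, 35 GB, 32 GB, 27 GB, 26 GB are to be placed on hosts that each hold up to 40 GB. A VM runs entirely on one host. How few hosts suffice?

9

Total = 37 + 36 + 35 + 32 + 30 + 27 + 26 + 25 + 24 + 16 + 15 = 303 GB.
Lower bound: ⌈303/40⌉ = 8 hosts.
Also, 9 VMs each exceed 20 GB, and no two of those can share a host, so at least 9 hosts are needed.
A packing using 9 hosts:
  host 1: 37 = 37
  host 2: 36 = 36
  host 3: 35 = 35
  host 4: 32 = 32
  host 5: 30 = 30
  host 6: 27 = 27
  host 7: 26 = 26
  host 8: 25 + 15 = 40
  host 9: 24 + 16 = 40
This matches the lower bound, so 9 is optimal.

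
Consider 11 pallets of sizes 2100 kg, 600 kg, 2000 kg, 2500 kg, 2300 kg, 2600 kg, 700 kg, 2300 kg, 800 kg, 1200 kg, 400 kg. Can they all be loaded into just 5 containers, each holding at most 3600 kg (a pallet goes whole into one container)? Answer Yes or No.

No

Total = 17500 kg; ⌈17500/3600⌉ = 5.
6 pallets each exceed half the capacity and cannot share a container, forcing at least 6 containers.
At least 6 containers are required, but only 5 are allowed.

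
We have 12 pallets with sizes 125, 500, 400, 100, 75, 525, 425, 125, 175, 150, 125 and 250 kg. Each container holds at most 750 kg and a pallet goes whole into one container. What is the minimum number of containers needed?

4

Total = 525 + 500 + 425 + 400 + 250 + 175 + 150 + 125 + 125 + 125 + 100 + 75 = 2975 kg.
Lower bound: ⌈2975/750⌉ = 4 containers.
A packing using 4 containers:
  container 1: 525 + 150 + 75 = 750
  container 2: 500 + 250 = 750
  container 3: 425 + 175 + 125 = 725
  container 4: 400 + 125 + 125 + 100 = 750
This matches the lower bound, so 4 is optimal.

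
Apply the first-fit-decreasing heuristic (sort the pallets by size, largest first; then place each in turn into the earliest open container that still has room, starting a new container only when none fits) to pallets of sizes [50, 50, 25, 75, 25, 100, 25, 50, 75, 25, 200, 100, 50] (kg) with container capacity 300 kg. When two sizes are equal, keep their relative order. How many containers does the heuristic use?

Sorted descending: 200, 100, 100, 75, 75, 50, 50, 50, 50, 25, 25, 25, 25.
  200 → container 1 (new)  [load 200/300]
  100 → container 1  [load 300/300]
  100 → container 2 (new)  [load 100/300]
  75 → container 2  [load 175/300]
  75 → container 2  [load 250/300]
  50 → container 2  [load 300/300]
  50 → container 3 (new)  [load 50/300]
  50 → container 3  [load 100/300]
  50 → container 3  [load 150/300]
  25 → container 3  [load 175/300]
  25 → container 3  [load 200/300]
  25 → container 3  [load 225/300]
  25 → container 3  [load 250/300]
3 containers opened.

3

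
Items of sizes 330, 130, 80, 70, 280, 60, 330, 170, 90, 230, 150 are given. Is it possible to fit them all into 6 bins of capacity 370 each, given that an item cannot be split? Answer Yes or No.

A valid assignment using 6 bins:
  bin 1: 330 = 330
  bin 2: 330 = 330
  bin 3: 280 + 90 = 370
  bin 4: 230 + 130 = 360
  bin 5: 170 + 150 = 320
  bin 6: 80 + 70 + 60 = 210
Every load is within 370, so 6 bins suffice.

Yes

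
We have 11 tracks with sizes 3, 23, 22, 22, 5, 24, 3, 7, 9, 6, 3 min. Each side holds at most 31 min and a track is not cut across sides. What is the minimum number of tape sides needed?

Total = 24 + 23 + 22 + 22 + 9 + 7 + 6 + 5 + 3 + 3 + 3 = 127 min.
Lower bound: ⌈127/31⌉ = 5 tape sides.
A packing using 5 tape sides:
  side 1: 24 + 7 = 31
  side 2: 23 + 6 = 29
  side 3: 22 + 9 = 31
  side 4: 22 + 5 + 3 = 30
  side 5: 3 + 3 = 6
This matches the lower bound, so 5 is optimal.

5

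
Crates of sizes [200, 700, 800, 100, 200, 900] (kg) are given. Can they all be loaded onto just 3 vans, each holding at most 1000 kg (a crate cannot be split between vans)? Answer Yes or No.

A valid assignment using 3 vans:
  van 1: 900 + 100 = 1000
  van 2: 800 + 200 = 1000
  van 3: 700 + 200 = 900
Every load is within 1000 kg, so 3 vans suffice.

Yes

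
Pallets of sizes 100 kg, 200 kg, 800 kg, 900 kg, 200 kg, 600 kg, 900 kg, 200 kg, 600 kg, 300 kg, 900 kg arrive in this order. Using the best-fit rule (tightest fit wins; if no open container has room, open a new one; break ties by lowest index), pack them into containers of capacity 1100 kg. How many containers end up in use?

6

  100 → container 1 (new)  [load 100/1100]
  200 → container 1  [load 300/1100]
  800 → container 1  [load 1100/1100]
  900 → container 2 (new)  [load 900/1100]
  200 → container 2  [load 1100/1100]
  600 → container 3 (new)  [load 600/1100]
  900 → container 4 (new)  [load 900/1100]
  200 → container 4  [load 1100/1100]
  600 → container 5 (new)  [load 600/1100]
  300 → container 3  [load 900/1100]
  900 → container 6 (new)  [load 900/1100]
6 containers opened.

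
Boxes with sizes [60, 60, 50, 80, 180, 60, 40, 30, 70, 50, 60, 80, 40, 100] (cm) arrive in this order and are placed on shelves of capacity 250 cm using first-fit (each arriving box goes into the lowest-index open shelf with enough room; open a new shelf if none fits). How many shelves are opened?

4

  60 → shelf 1 (new)  [load 60/250]
  60 → shelf 1  [load 120/250]
  50 → shelf 1  [load 170/250]
  80 → shelf 1  [load 250/250]
  180 → shelf 2 (new)  [load 180/250]
  60 → shelf 2  [load 240/250]
  40 → shelf 3 (new)  [load 40/250]
  30 → shelf 3  [load 70/250]
  70 → shelf 3  [load 140/250]
  50 → shelf 3  [load 190/250]
  60 → shelf 3  [load 250/250]
  80 → shelf 4 (new)  [load 80/250]
  40 → shelf 4  [load 120/250]
  100 → shelf 4  [load 220/250]
4 shelves opened.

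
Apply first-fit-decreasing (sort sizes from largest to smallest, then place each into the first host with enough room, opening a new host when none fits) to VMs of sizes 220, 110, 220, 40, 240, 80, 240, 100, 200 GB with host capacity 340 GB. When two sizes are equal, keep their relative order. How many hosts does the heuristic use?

Sorted descending: 240, 240, 220, 220, 200, 110, 100, 80, 40.
  240 → host 1 (new)  [load 240/340]
  240 → host 2 (new)  [load 240/340]
  220 → host 3 (new)  [load 220/340]
  220 → host 4 (new)  [load 220/340]
  200 → host 5 (new)  [load 200/340]
  110 → host 3  [load 330/340]
  100 → host 1  [load 340/340]
  80 → host 2  [load 320/340]
  40 → host 4  [load 260/340]
5 hosts opened.

5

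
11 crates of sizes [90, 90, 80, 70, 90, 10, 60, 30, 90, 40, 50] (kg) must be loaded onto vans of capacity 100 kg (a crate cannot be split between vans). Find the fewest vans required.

Total = 90 + 90 + 90 + 90 + 80 + 70 + 60 + 50 + 40 + 30 + 10 = 700 kg.
Lower bound: ⌈700/100⌉ = 7 vans.
A packing using 8 vans:
  van 1: 90 + 10 = 100
  van 2: 90 = 90
  van 3: 90 = 90
  van 4: 90 = 90
  van 5: 80 = 80
  van 6: 70 + 30 = 100
  van 7: 60 + 40 = 100
  van 8: 50 = 50
No arrangement into 7 vans stays within capacity, so 8 is optimal.

8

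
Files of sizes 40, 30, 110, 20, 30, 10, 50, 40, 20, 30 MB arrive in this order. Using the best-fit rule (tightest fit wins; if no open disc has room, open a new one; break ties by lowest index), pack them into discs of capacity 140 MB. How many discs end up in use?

3

  40 → disc 1 (new)  [load 40/140]
  30 → disc 1  [load 70/140]
  110 → disc 2 (new)  [load 110/140]
  20 → disc 2  [load 130/140]
  30 → disc 1  [load 100/140]
  10 → disc 2  [load 140/140]
  50 → disc 3 (new)  [load 50/140]
  40 → disc 1  [load 140/140]
  20 → disc 3  [load 70/140]
  30 → disc 3  [load 100/140]
3 discs opened.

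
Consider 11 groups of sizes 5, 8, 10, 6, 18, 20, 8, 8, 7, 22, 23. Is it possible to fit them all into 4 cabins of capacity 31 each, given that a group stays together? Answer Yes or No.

Total = 135; ⌈135/31⌉ = 5.
At least 5 cabins are required, but only 4 are allowed.

No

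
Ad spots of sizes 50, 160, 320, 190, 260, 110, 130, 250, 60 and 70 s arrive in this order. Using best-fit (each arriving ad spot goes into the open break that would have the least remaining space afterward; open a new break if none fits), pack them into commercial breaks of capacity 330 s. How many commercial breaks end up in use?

5

  50 → break 1 (new)  [load 50/330]
  160 → break 1  [load 210/330]
  320 → break 2 (new)  [load 320/330]
  190 → break 3 (new)  [load 190/330]
  260 → break 4 (new)  [load 260/330]
  110 → break 1  [load 320/330]
  130 → break 3  [load 320/330]
  250 → break 5 (new)  [load 250/330]
  60 → break 4  [load 320/330]
  70 → break 5  [load 320/330]
5 commercial breaks opened.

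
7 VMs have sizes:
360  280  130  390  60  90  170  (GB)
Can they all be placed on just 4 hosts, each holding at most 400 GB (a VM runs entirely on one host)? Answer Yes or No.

Yes

A valid assignment using 4 hosts:
  host 1: 390 = 390
  host 2: 360 = 360
  host 3: 280 + 90 = 370
  host 4: 170 + 130 + 60 = 360
Every load is within 400 GB, so 4 hosts suffice.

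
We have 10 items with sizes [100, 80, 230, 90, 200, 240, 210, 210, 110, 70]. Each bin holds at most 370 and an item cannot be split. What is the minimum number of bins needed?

Total = 240 + 230 + 210 + 210 + 200 + 110 + 100 + 90 + 80 + 70 = 1540.
Lower bound: ⌈1540/370⌉ = 5 bins.
A packing using 5 bins:
  bin 1: 240 + 110 = 350
  bin 2: 230 + 100 = 330
  bin 3: 210 + 90 + 70 = 370
  bin 4: 210 + 80 = 290
  bin 5: 200 = 200
This matches the lower bound, so 5 is optimal.

5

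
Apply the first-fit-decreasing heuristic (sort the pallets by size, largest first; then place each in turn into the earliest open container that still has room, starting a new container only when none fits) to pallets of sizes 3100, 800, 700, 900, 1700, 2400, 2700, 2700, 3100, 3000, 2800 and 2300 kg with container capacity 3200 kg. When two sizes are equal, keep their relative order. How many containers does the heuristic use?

9

Sorted descending: 3100, 3100, 3000, 2800, 2700, 2700, 2400, 2300, 1700, 900, 800, 700.
  3100 → container 1 (new)  [load 3100/3200]
  3100 → container 2 (new)  [load 3100/3200]
  3000 → container 3 (new)  [load 3000/3200]
  2800 → container 4 (new)  [load 2800/3200]
  2700 → container 5 (new)  [load 2700/3200]
  2700 → container 6 (new)  [load 2700/3200]
  2400 → container 7 (new)  [load 2400/3200]
  2300 → container 8 (new)  [load 2300/3200]
  1700 → container 9 (new)  [load 1700/3200]
  900 → container 8  [load 3200/3200]
  800 → container 7  [load 3200/3200]
  700 → container 9  [load 2400/3200]
9 containers opened.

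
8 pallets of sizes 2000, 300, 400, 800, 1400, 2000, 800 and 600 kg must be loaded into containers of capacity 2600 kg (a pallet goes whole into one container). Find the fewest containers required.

4

Total = 2000 + 2000 + 1400 + 800 + 800 + 600 + 400 + 300 = 8300 kg.
Lower bound: ⌈8300/2600⌉ = 4 containers.
A packing using 4 containers:
  container 1: 2000 + 600 = 2600
  container 2: 2000 + 400 = 2400
  container 3: 1400 + 800 + 300 = 2500
  container 4: 800 = 800
This matches the lower bound, so 4 is optimal.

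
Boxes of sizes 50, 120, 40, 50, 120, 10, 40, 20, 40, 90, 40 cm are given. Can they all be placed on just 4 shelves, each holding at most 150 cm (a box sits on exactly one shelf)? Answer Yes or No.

Total = 620 cm; ⌈620/150⌉ = 5.
At least 5 shelves are required, but only 4 are allowed.

No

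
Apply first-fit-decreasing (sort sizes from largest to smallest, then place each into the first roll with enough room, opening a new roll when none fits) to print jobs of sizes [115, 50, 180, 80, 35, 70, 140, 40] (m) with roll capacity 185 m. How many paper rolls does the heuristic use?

4

Sorted descending: 180, 140, 115, 80, 70, 50, 40, 35.
  180 → roll 1 (new)  [load 180/185]
  140 → roll 2 (new)  [load 140/185]
  115 → roll 3 (new)  [load 115/185]
  80 → roll 4 (new)  [load 80/185]
  70 → roll 3  [load 185/185]
  50 → roll 4  [load 130/185]
  40 → roll 2  [load 180/185]
  35 → roll 4  [load 165/185]
4 paper rolls opened.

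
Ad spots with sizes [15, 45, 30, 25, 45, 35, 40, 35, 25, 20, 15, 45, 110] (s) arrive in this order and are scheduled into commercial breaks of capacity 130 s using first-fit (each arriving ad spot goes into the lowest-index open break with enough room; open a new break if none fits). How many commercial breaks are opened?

  15 → break 1 (new)  [load 15/130]
  45 → break 1  [load 60/130]
  30 → break 1  [load 90/130]
  25 → break 1  [load 115/130]
  45 → break 2 (new)  [load 45/130]
  35 → break 2  [load 80/130]
  40 → break 2  [load 120/130]
  35 → break 3 (new)  [load 35/130]
  25 → break 3  [load 60/130]
  20 → break 3  [load 80/130]
  15 → break 1  [load 130/130]
  45 → break 3  [load 125/130]
  110 → break 4 (new)  [load 110/130]
4 commercial breaks opened.

4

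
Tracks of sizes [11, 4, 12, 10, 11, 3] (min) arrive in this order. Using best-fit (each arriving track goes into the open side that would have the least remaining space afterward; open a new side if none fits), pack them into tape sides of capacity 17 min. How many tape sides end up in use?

  11 → side 1 (new)  [load 11/17]
  4 → side 1  [load 15/17]
  12 → side 2 (new)  [load 12/17]
  10 → side 3 (new)  [load 10/17]
  11 → side 4 (new)  [load 11/17]
  3 → side 2  [load 15/17]
4 tape sides opened.

4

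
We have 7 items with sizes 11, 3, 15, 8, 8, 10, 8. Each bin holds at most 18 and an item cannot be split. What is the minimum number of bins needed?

4

Total = 15 + 11 + 10 + 8 + 8 + 8 + 3 = 63.
Lower bound: ⌈63/18⌉ = 4 bins.
A packing using 4 bins:
  bin 1: 15 + 3 = 18
  bin 2: 11 = 11
  bin 3: 10 + 8 = 18
  bin 4: 8 + 8 = 16
This matches the lower bound, so 4 is optimal.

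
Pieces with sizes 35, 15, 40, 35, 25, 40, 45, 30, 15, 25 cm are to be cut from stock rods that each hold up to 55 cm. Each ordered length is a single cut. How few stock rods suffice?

Total = 45 + 40 + 40 + 35 + 35 + 30 + 25 + 25 + 15 + 15 = 305 cm.
Lower bound: ⌈305/55⌉ = 6 stock rods.
A packing using 7 stock rods:
  stock rod 1: 45 = 45
  stock rod 2: 40 + 15 = 55
  stock rod 3: 40 + 15 = 55
  stock rod 4: 35 = 35
  stock rod 5: 35 = 35
  stock rod 6: 30 + 25 = 55
  stock rod 7: 25 = 25
No arrangement into 6 stock rods stays within capacity, so 7 is optimal.

7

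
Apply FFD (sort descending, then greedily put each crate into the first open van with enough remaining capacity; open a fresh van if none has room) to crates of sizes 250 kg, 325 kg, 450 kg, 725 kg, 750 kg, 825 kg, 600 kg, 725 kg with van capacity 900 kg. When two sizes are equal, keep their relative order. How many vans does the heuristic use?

Sorted descending: 825, 750, 725, 725, 600, 450, 325, 250.
  825 → van 1 (new)  [load 825/900]
  750 → van 2 (new)  [load 750/900]
  725 → van 3 (new)  [load 725/900]
  725 → van 4 (new)  [load 725/900]
  600 → van 5 (new)  [load 600/900]
  450 → van 6 (new)  [load 450/900]
  325 → van 6  [load 775/900]
  250 → van 5  [load 850/900]
6 vans opened.

6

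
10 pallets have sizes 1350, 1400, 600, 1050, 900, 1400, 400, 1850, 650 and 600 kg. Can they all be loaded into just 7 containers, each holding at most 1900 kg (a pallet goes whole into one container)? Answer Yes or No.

Yes

A valid assignment using 7 containers:
  container 1: 1850 = 1850
  container 2: 1400 + 400 = 1800
  container 3: 1400 = 1400
  container 4: 1350 = 1350
  container 5: 1050 + 650 = 1700
  container 6: 900 + 600 = 1500
  container 7: 600 = 600
Every load is within 1900 kg, so 7 containers suffice.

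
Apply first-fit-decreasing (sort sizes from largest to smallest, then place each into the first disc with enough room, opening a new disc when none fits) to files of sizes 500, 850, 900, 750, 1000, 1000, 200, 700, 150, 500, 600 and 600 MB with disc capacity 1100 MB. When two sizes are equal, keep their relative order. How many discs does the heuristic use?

8

Sorted descending: 1000, 1000, 900, 850, 750, 700, 600, 600, 500, 500, 200, 150.
  1000 → disc 1 (new)  [load 1000/1100]
  1000 → disc 2 (new)  [load 1000/1100]
  900 → disc 3 (new)  [load 900/1100]
  850 → disc 4 (new)  [load 850/1100]
  750 → disc 5 (new)  [load 750/1100]
  700 → disc 6 (new)  [load 700/1100]
  600 → disc 7 (new)  [load 600/1100]
  600 → disc 8 (new)  [load 600/1100]
  500 → disc 7  [load 1100/1100]
  500 → disc 8  [load 1100/1100]
  200 → disc 3  [load 1100/1100]
  150 → disc 4  [load 1000/1100]
8 discs opened.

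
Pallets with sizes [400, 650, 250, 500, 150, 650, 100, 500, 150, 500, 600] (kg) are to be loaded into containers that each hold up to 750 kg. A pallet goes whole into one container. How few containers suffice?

7

Total = 650 + 650 + 600 + 500 + 500 + 500 + 400 + 250 + 150 + 150 + 100 = 4450 kg.
Lower bound: ⌈4450/750⌉ = 6 containers.
Also, 7 pallets each exceed 375 kg, and no two of those can share a container, so at least 7 containers are needed.
A packing using 7 containers:
  container 1: 650 + 100 = 750
  container 2: 650 = 650
  container 3: 600 + 150 = 750
  container 4: 500 + 250 = 750
  container 5: 500 + 150 = 650
  container 6: 500 = 500
  container 7: 400 = 400
This matches the lower bound, so 7 is optimal.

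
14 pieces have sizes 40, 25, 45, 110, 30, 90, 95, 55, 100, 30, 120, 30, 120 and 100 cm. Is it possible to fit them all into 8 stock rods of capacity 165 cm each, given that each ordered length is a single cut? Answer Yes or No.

A valid assignment using 7 stock rods:
  stock rod 1: 120 + 45 = 165
  stock rod 2: 120 + 40 = 160
  stock rod 3: 110 + 55 = 165
  stock rod 4: 100 + 30 + 30 = 160
  stock rod 5: 100 + 30 + 25 = 155
  stock rod 6: 95 = 95
  stock rod 7: 90 = 90
That uses only 7 ≤ 8, so 8 stock rods are enough.

Yes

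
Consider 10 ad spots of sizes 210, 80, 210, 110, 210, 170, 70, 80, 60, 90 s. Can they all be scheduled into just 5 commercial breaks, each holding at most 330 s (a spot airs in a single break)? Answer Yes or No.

Yes

A valid assignment using 5 commercial breaks:
  break 1: 210 + 110 = 320
  break 2: 210 + 90 = 300
  break 3: 210 + 80 = 290
  break 4: 170 + 80 + 70 = 320
  break 5: 60 = 60
Every load is within 330 s, so 5 commercial breaks suffice.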